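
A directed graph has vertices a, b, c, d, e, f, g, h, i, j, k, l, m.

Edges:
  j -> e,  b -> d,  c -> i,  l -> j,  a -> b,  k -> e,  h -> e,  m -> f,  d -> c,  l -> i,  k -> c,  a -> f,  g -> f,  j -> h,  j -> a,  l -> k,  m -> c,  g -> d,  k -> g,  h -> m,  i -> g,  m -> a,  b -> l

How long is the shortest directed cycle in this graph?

4

For each vertex v, BFS finds the shortest path from v back to v.
The shortest such closed walk is l → j → a → b → l, length 4.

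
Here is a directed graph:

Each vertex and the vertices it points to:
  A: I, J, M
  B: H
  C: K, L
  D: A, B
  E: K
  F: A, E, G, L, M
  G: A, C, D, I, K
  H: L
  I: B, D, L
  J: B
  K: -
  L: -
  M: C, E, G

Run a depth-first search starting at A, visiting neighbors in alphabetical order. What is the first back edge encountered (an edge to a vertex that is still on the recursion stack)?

DFS from A (visiting neighbors in alphabetical order); mark gray on enter, black on exit:
A gray
  I gray
    B gray
      H gray
        L gray
        L black
      H black
    B black
    D gray
      D→A: A is gray → back edge
First back edge: D → A.

D->A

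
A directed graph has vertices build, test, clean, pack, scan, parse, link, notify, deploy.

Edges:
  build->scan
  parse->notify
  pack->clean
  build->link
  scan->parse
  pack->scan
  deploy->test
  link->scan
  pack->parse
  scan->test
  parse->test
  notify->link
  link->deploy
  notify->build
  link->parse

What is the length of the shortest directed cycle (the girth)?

3

For each vertex v, BFS finds the shortest path from v back to v.
The shortest such closed walk is parse → notify → link → parse, length 3.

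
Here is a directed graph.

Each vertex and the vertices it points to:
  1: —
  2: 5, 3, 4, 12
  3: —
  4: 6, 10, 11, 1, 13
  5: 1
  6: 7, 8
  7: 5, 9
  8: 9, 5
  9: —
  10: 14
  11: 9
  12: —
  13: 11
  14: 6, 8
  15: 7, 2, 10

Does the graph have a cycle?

No

DFS with white/gray/black marking, starting from 10:
10 gray
  14 gray
    6 gray
      7 gray
        5 gray
          1 gray
          1 black
        5 black
        9 gray
        9 black
      7 black
      8 gray
        8→9: 9 black — skip
        8→5: 5 black — skip
      8 black
    6 black
    14→8: 8 black — skip
  14 black
10 black
2 gray
  2→5: 5 black — skip
  3 gray
  3 black
  4 gray
    4→6: 6 black — skip
    4→10: 10 black — skip
    11 gray
      11→9: 9 black — skip
    11 black
    4→1: 1 black — skip
    13 gray
      13→11: 11 black — skip
    13 black
  4 black
  12 gray
  12 black
2 black
15 gray
  15→7: 7 black — skip
  15→2: 2 black — skip
  15→10: 10 black — skip
15 black
Every edge goes to a white or black vertex — no back edge, so the graph is acyclic.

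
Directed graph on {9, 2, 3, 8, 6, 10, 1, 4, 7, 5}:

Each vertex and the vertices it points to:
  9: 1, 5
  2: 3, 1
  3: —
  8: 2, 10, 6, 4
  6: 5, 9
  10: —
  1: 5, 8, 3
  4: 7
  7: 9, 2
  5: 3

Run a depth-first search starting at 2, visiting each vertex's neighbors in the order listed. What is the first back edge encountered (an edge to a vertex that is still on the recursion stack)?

8→2

DFS from 2 (visiting each vertex's neighbors in the order listed); mark gray on enter, black on exit:
2 gray
  3 gray
  3 black
  1 gray
    5 gray
      5→3: 3 black — skip
    5 black
    8 gray
      8→2: 2 is gray → back edge
First back edge: 8 → 2.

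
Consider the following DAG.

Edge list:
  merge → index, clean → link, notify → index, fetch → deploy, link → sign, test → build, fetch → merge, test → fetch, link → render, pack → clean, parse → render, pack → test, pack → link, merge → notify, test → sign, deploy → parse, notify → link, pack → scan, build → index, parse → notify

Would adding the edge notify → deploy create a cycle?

Yes

Adding notify→deploy creates a cycle iff deploy can already reach notify.
Path from deploy: deploy → parse → notify.
So deploy → … → notify → deploy is a cycle.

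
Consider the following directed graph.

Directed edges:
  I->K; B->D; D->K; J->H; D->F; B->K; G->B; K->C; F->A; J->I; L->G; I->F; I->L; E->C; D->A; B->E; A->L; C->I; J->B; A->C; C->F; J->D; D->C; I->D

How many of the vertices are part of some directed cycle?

A vertex is on a directed cycle iff it belongs to a strongly connected component of size ≥ 2 (or has a self-loop).
The vertices on cycles are {A, B, C, D, E, F, G, I, K, L} — 10 in total.

10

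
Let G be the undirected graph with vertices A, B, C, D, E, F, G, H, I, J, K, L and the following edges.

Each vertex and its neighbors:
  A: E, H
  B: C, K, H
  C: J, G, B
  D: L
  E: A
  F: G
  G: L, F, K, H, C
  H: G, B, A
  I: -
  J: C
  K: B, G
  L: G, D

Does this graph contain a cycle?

Yes

DFS, tracking each vertex's parent; an edge to a visited non-parent vertex closes a cycle.
Start from K:
visit K (parent –)
  visit B (parent K)
    visit C (parent B)
      visit J (parent C)
        J–C: parent, skip
      visit G (parent C)
        visit L (parent G)
          L–G: parent, skip
          visit D (parent L)
            D–L: parent, skip
        visit F (parent G)
          F–G: parent, skip
        G–K: K visited and ≠ parent → cycle
Cycle: K – B – C – G – K.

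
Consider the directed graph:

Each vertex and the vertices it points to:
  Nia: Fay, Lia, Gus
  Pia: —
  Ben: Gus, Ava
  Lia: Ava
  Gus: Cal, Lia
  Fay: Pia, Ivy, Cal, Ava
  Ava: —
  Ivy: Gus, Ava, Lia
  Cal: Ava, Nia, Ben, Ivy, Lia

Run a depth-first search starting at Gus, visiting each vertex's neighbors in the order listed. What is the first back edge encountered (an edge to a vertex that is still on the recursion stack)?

Ivy→Gus

DFS from Gus (visiting each vertex's neighbors in the order listed); mark gray on enter, black on exit:
Gus gray
  Cal gray
    Ava gray
    Ava black
    Nia gray
      Fay gray
        Pia gray
        Pia black
        Ivy gray
          Ivy→Gus: Gus is gray → back edge
First back edge: Ivy → Gus.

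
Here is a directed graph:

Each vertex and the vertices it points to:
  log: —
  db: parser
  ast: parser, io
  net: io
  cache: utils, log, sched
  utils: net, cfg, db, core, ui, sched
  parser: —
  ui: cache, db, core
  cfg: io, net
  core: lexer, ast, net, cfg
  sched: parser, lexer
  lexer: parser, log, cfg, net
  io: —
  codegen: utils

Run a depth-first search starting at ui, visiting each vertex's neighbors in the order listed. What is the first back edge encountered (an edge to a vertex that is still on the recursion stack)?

utils->ui

DFS from ui (visiting each vertex's neighbors in the order listed); mark gray on enter, black on exit:
ui gray
  cache gray
    utils gray
      net gray
        io gray
        io black
      net black
      cfg gray
        cfg→io: io black — skip
        cfg→net: net black — skip
      cfg black
      db gray
        parser gray
        parser black
      db black
      core gray
        lexer gray
          lexer→parser: parser black — skip
          log gray
          log black
          lexer→cfg: cfg black — skip
          lexer→net: net black — skip
        lexer black
        ast gray
          ast→parser: parser black — skip
          ast→io: io black — skip
        ast black
        core→net: net black — skip
        core→cfg: cfg black — skip
      core black
      utils→ui: ui is gray → back edge
First back edge: utils → ui.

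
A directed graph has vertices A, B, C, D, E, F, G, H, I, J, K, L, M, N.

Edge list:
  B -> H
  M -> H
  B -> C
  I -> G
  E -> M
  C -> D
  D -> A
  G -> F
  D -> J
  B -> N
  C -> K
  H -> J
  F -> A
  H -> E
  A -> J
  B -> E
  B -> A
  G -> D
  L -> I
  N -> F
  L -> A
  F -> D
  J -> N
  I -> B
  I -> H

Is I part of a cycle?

I lies on a cycle iff there is a path from I back to itself.
Exploring from I, it never reaches itself; equivalently, its strongly connected component is a singleton.

No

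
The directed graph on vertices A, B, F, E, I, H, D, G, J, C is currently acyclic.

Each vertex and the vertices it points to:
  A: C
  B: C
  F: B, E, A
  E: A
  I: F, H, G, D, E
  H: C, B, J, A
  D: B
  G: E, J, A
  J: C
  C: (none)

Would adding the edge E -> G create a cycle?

Yes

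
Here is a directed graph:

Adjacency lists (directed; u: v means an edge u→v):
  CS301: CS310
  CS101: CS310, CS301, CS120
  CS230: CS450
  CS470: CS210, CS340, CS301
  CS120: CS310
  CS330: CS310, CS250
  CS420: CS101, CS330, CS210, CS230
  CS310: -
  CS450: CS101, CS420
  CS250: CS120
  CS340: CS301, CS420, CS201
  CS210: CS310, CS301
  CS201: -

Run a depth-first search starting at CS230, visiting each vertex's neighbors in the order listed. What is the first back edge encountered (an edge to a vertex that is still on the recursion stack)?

CS420→CS230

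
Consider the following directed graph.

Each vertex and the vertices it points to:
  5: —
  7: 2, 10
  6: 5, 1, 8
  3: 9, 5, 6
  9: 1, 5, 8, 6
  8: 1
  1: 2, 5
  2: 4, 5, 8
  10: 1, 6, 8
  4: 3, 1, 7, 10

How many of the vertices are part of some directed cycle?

9

A vertex is on a directed cycle iff it belongs to a strongly connected component of size ≥ 2 (or has a self-loop).
The vertices on cycles are {1, 2, 3, 4, 6, 7, 8, 9, 10} — 9 in total.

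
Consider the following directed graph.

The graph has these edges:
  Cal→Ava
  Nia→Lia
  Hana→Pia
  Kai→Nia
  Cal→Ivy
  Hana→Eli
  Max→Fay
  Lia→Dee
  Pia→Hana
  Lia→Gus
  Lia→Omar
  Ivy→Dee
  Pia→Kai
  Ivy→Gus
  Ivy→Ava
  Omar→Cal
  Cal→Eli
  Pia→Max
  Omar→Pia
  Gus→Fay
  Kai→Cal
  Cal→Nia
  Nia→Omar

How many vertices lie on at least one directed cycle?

7

A vertex is on a directed cycle iff it belongs to a strongly connected component of size ≥ 2 (or has a self-loop).
The vertices on cycles are {Cal, Kai, Lia, Nia, Pia, Hana, Omar} — 7 in total.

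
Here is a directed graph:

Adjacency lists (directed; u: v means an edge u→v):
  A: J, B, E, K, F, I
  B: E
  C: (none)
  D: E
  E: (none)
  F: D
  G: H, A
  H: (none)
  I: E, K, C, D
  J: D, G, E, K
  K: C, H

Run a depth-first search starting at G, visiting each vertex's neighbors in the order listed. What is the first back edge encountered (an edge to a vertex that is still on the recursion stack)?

J→G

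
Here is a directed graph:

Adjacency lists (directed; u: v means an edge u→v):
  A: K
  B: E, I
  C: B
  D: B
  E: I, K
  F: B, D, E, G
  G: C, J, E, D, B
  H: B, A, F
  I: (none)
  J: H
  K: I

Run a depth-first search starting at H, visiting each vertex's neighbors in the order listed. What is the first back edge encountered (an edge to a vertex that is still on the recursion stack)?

J->H

DFS from H (visiting each vertex's neighbors in the order listed); mark gray on enter, black on exit:
H gray
  B gray
    E gray
      I gray
      I black
      K gray
        K→I: I black — skip
      K black
    E black
    B→I: I black — skip
  B black
  A gray
    A→K: K black — skip
  A black
  F gray
    F→B: B black — skip
    D gray
      D→B: B black — skip
    D black
    F→E: E black — skip
    G gray
      C gray
        C→B: B black — skip
      C black
      J gray
        J→H: H is gray → back edge
First back edge: J → H.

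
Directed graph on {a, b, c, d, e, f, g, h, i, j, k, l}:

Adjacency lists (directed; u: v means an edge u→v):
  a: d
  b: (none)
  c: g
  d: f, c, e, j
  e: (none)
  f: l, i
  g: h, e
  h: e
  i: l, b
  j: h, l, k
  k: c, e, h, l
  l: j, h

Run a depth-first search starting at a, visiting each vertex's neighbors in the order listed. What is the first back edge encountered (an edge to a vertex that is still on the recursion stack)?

j→l

DFS from a (visiting each vertex's neighbors in the order listed); mark gray on enter, black on exit:
a gray
  d gray
    f gray
      l gray
        j gray
          h gray
            e gray
            e black
          h black
          j→l: l is gray → back edge
First back edge: j → l.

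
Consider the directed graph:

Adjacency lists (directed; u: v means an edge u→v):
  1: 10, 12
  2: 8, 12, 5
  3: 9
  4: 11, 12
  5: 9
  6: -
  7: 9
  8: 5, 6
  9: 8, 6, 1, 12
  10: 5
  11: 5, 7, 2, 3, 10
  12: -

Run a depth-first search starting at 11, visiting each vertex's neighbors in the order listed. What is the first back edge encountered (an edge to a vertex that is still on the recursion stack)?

8->5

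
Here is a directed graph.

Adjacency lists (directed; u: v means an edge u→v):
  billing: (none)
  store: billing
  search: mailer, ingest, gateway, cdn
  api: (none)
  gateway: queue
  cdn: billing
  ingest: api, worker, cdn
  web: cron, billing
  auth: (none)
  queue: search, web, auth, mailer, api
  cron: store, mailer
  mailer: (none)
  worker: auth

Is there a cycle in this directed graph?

Yes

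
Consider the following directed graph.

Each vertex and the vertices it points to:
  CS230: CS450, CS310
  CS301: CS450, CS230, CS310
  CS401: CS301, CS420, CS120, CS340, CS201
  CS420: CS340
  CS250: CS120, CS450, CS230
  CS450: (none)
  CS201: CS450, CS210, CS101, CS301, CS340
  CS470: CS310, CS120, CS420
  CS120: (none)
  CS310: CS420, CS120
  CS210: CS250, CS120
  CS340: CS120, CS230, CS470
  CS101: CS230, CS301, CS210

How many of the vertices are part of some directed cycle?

A vertex is on a directed cycle iff it belongs to a strongly connected component of size ≥ 2 (or has a self-loop).
The vertices on cycles are {CS230, CS310, CS340, CS420, CS470} — 5 in total.

5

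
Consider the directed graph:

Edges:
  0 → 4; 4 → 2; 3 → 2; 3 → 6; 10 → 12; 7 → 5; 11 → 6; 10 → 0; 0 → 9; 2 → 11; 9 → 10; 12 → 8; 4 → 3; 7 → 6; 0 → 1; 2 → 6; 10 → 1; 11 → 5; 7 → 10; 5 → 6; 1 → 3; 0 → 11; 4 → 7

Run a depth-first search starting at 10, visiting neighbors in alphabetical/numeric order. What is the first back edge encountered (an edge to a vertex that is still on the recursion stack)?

7→10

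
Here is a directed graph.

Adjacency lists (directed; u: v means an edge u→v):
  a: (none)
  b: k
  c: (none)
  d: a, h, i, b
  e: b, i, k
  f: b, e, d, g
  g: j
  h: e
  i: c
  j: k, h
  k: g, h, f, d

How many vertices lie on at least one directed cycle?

A vertex is on a directed cycle iff it belongs to a strongly connected component of size ≥ 2 (or has a self-loop).
The vertices on cycles are {b, d, e, f, g, h, j, k} — 8 in total.

8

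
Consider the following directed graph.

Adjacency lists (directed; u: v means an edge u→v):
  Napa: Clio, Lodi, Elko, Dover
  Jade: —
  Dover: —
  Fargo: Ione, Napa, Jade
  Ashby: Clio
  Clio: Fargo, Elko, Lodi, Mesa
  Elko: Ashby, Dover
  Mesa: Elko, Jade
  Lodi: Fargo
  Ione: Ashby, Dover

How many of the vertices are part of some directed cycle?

A vertex is on a directed cycle iff it belongs to a strongly connected component of size ≥ 2 (or has a self-loop).
The vertices on cycles are {Clio, Elko, Ione, Lodi, Mesa, Napa, Ashby, Fargo} — 8 in total.

8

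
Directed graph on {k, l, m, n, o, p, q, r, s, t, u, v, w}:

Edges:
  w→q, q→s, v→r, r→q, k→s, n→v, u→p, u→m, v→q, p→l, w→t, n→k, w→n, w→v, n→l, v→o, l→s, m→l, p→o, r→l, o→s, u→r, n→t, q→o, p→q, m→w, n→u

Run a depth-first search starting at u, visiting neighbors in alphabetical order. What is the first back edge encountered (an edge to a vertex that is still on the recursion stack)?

n->u

DFS from u (visiting neighbors in alphabetical order); mark gray on enter, black on exit:
u gray
  m gray
    l gray
      s gray
      s black
    l black
    w gray
      n gray
        k gray
          k→s: s black — skip
        k black
        n→l: l black — skip
        t gray
        t black
        n→u: u is gray → back edge
First back edge: n → u.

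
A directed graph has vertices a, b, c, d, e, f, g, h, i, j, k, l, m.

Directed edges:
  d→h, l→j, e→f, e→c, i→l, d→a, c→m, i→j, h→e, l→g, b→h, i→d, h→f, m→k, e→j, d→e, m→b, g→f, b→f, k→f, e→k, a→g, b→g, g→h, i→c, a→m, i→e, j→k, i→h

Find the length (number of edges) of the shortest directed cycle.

For each vertex v, BFS finds the shortest path from v back to v.
The shortest such closed walk is e → c → m → b → h → e, length 5.

5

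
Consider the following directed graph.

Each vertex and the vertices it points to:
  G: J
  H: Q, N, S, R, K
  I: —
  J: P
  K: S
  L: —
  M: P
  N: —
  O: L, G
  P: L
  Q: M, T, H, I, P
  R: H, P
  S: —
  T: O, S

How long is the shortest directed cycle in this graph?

For each vertex v, BFS finds the shortest path from v back to v.
The shortest such closed walk is H → Q → H, length 2.

2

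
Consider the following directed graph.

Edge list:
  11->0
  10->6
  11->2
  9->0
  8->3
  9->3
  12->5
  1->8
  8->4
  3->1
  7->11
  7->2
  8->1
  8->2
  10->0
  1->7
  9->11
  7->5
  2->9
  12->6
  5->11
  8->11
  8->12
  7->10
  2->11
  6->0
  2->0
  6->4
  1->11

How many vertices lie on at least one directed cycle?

A vertex is on a directed cycle iff it belongs to a strongly connected component of size ≥ 2 (or has a self-loop).
The vertices on cycles are {1, 2, 3, 5, 7, 8, 9, 11, 12} — 9 in total.

9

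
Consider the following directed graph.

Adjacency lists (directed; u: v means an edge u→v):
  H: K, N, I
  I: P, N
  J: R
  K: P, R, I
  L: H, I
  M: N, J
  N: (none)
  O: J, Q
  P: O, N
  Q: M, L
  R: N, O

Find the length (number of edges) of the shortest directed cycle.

3

For each vertex v, BFS finds the shortest path from v back to v.
The shortest such closed walk is J → R → O → J, length 3.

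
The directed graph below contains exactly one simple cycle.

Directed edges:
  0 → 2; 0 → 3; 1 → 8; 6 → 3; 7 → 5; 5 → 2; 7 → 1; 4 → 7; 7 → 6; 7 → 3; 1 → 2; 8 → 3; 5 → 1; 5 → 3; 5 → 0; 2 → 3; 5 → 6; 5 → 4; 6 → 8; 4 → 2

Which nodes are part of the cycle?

DFS with gray/black marking from 5:
5 gray
  4 gray
    2 gray
      3 gray
      3 black
    2 black
    7 gray
      1 gray
        8 gray
          8→3: 3 black — skip
        8 black
        1→2: 2 black — skip
      1 black
      7→3: 3 black — skip
      7→5: 5 is gray → back edge
Back edge closes the cycle 5 → 4 → 7 → 5; its vertices are {4, 5, 7}.

4, 5, 7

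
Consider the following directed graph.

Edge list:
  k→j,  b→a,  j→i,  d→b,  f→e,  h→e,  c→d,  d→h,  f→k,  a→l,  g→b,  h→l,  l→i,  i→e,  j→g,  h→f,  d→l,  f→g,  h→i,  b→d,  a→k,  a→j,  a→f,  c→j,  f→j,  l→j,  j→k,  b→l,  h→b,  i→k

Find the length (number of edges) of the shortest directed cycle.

For each vertex v, BFS finds the shortest path from v back to v.
The shortest such closed walk is d → b → d, length 2.

2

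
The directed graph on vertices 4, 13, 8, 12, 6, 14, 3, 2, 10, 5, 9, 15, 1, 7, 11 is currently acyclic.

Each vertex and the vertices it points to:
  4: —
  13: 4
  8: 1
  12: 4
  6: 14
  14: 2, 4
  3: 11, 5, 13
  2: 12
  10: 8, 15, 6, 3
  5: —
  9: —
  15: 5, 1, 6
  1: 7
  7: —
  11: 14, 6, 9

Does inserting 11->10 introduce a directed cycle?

Yes

Adding 11→10 creates a cycle iff 10 can already reach 11.
Path from 10: 10 → 3 → 11.
So 10 → … → 11 → 10 is a cycle.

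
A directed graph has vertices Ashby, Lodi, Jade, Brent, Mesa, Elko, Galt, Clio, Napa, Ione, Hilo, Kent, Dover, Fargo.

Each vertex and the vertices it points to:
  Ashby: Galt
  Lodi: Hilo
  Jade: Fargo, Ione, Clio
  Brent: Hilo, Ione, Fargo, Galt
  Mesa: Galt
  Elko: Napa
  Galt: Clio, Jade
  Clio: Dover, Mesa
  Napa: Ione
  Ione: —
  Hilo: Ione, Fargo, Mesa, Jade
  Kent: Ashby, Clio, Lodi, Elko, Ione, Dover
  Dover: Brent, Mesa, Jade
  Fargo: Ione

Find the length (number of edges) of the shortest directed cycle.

For each vertex v, BFS finds the shortest path from v back to v.
The shortest such closed walk is Dover → Jade → Clio → Dover, length 3.

3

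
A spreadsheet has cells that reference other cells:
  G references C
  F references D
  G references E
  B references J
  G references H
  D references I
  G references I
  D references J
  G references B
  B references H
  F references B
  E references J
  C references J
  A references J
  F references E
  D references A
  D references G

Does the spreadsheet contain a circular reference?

No

DFS with white/gray/black marking, starting from B:
B gray
  H gray
  H black
  J gray
  J black
B black
A gray
  A→J: J black — skip
A black
C gray
  C→J: J black — skip
C black
D gray
  G gray
    G→C: C black — skip
    I gray
    I black
    G→H: H black — skip
    G→B: B black — skip
    E gray
      E→J: J black — skip
    E black
  G black
  D→J: J black — skip
  D→I: I black — skip
  D→A: A black — skip
D black
F gray
  F→D: D black — skip
  F→E: E black — skip
  F→B: B black — skip
F black
Every edge goes to a white or black vertex — no back edge, so the graph is acyclic.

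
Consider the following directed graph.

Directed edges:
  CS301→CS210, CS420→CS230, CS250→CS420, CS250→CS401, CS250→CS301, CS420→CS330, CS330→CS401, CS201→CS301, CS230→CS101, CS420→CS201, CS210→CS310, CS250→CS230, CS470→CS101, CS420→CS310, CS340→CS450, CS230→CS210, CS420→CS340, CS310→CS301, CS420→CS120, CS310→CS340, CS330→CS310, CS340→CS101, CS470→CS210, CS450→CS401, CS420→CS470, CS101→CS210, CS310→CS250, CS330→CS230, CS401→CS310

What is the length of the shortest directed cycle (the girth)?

3

For each vertex v, BFS finds the shortest path from v back to v.
The shortest such closed walk is CS420 → CS310 → CS250 → CS420, length 3.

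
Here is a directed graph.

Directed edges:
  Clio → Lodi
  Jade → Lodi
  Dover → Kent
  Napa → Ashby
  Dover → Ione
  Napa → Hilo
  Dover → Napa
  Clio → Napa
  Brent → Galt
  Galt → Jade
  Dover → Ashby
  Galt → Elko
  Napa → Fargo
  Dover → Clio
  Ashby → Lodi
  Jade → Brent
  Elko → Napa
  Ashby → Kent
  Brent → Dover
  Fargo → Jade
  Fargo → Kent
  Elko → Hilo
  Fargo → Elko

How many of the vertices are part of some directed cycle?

A vertex is on a directed cycle iff it belongs to a strongly connected component of size ≥ 2 (or has a self-loop).
The vertices on cycles are {Clio, Elko, Galt, Jade, Napa, Brent, Dover, Fargo} — 8 in total.

8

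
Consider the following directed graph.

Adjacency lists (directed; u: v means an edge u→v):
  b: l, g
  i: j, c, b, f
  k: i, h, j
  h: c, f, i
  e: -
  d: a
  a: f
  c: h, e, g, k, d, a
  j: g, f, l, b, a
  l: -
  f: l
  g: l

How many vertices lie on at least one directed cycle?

4

A vertex is on a directed cycle iff it belongs to a strongly connected component of size ≥ 2 (or has a self-loop).
The vertices on cycles are {c, h, i, k} — 4 in total.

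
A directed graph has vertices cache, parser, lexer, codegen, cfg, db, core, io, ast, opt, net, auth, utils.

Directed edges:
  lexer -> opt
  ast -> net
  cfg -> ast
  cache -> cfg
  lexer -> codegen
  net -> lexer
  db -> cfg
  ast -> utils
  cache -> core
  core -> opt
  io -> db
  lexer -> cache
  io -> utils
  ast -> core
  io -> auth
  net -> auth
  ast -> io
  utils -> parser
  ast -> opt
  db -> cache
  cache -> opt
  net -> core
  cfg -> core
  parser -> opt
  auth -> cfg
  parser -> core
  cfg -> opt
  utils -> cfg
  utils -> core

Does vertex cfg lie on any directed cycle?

cfg is on a cycle iff cfg can reach itself via ≥1 edge.
cfg → ast → utils → cfg — yes.

Yes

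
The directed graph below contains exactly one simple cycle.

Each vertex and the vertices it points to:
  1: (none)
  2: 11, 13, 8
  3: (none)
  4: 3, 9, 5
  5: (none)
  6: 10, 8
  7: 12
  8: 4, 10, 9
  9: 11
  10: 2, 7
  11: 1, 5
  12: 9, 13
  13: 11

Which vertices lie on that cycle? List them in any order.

2, 8, 10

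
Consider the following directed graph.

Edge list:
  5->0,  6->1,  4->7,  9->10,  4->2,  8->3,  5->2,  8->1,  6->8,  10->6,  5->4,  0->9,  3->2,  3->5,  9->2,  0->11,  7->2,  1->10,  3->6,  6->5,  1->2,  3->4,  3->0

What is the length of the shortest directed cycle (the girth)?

3

For each vertex v, BFS finds the shortest path from v back to v.
The shortest such closed walk is 8 → 3 → 6 → 8, length 3.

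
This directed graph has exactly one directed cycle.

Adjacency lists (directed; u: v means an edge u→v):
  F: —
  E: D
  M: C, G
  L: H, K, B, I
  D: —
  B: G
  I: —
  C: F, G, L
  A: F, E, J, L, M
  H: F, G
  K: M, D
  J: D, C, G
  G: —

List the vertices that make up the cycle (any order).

C, K, L, M

DFS with gray/black marking from L:
L gray
  H gray
    F gray
    F black
    G gray
    G black
  H black
  K gray
    M gray
      C gray
        C→F: F black — skip
        C→G: G black — skip
        C→L: L is gray → back edge
Back edge closes the cycle L → K → M → C → L; its vertices are {C, K, L, M}.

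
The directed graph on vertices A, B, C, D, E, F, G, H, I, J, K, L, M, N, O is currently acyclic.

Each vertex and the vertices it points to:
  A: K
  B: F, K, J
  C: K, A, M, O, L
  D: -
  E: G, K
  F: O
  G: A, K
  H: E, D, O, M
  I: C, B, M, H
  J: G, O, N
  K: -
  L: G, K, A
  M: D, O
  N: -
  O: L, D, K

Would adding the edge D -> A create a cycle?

Adding D→A creates a cycle iff A can already reach D.
Explore from A: no path reaches D. The graph stays acyclic.

No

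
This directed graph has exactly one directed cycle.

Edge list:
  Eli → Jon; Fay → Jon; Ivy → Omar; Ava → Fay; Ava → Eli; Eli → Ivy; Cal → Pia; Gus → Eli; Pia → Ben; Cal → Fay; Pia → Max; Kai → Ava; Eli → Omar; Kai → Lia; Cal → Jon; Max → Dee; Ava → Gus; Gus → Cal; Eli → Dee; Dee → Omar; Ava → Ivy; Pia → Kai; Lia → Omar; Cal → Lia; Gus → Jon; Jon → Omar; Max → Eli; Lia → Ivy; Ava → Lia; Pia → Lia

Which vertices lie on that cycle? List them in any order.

DFS with gray/black marking from Pia:
Pia gray
  Ben gray
  Ben black
  Max gray
    Dee gray
      Omar gray
      Omar black
    Dee black
    Eli gray
      Eli→Omar: Omar black — skip
      Jon gray
        Jon→Omar: Omar black — skip
      Jon black
      Eli→Dee: Dee black — skip
      Ivy gray
        Ivy→Omar: Omar black — skip
      Ivy black
    Eli black
  Max black
  Lia gray
    Lia→Omar: Omar black — skip
    Lia→Ivy: Ivy black — skip
  Lia black
  Kai gray
    Kai→Lia: Lia black — skip
    Ava gray
      Fay gray
        Fay→Jon: Jon black — skip
      Fay black
      Ava→Eli: Eli black — skip
      Ava→Lia: Lia black — skip
      Ava→Ivy: Ivy black — skip
      Gus gray
        Gus→Eli: Eli black — skip
        Gus→Jon: Jon black — skip
        Cal gray
          Cal→Pia: Pia is gray → back edge
Back edge closes the cycle Pia → Kai → Ava → Gus → Cal → Pia; its vertices are {Ava, Cal, Gus, Kai, Pia}.

Ava, Cal, Gus, Kai, Pia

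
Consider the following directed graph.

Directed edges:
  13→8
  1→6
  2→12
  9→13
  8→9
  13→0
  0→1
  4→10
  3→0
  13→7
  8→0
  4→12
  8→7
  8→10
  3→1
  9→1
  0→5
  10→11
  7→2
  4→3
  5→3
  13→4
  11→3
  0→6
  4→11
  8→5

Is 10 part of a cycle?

10 lies on a cycle iff there is a path from 10 back to itself.
Exploring from 10, it never reaches itself; equivalently, its strongly connected component is a singleton.

No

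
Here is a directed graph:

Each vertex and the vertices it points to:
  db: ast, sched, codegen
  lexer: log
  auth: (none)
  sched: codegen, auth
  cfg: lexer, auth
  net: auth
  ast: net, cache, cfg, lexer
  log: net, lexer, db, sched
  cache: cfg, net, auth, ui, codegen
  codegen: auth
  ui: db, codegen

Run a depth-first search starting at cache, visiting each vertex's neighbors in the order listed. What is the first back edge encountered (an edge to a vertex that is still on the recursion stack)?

log->lexer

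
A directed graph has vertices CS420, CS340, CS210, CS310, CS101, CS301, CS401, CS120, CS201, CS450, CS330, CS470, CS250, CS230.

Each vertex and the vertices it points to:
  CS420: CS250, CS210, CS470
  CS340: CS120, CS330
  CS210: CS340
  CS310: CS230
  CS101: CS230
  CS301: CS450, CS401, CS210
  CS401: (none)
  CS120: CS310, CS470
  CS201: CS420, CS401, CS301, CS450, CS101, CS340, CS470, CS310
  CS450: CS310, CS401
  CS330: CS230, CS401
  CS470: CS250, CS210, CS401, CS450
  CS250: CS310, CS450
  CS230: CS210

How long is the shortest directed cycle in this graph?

4

For each vertex v, BFS finds the shortest path from v back to v.
The shortest such closed walk is CS340 → CS330 → CS230 → CS210 → CS340, length 4.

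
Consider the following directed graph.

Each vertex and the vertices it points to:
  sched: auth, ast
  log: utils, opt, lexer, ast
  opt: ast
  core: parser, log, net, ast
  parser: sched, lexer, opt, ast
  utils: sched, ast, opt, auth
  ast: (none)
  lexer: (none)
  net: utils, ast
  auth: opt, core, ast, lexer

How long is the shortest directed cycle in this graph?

4

For each vertex v, BFS finds the shortest path from v back to v.
The shortest such closed walk is auth → core → net → utils → auth, length 4.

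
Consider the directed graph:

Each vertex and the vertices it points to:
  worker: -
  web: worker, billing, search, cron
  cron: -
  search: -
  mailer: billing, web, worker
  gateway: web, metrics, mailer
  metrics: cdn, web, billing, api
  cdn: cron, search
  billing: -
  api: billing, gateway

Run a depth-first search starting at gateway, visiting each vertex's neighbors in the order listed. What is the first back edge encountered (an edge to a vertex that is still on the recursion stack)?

api->gateway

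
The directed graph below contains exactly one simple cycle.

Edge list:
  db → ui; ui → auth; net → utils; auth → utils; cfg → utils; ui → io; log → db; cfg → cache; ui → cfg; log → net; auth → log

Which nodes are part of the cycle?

db, ui, log, auth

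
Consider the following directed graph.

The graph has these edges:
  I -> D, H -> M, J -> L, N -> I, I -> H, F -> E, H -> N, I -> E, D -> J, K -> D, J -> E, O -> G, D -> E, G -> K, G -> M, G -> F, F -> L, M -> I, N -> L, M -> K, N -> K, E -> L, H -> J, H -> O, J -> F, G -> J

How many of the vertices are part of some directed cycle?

A vertex is on a directed cycle iff it belongs to a strongly connected component of size ≥ 2 (or has a self-loop).
The vertices on cycles are {G, H, I, M, N, O} — 6 in total.

6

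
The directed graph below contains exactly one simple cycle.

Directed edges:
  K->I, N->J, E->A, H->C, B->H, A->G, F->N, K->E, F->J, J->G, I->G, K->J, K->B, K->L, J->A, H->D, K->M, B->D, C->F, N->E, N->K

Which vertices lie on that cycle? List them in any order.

B, C, F, H, K, N

DFS with gray/black marking from F:
F gray
  J gray
    A gray
      G gray
      G black
    A black
    J→G: G black — skip
  J black
  N gray
    K gray
      E gray
        E→A: A black — skip
      E black
      I gray
        I→G: G black — skip
      I black
      L gray
      L black
      M gray
      M black
      K→J: J black — skip
      B gray
        D gray
        D black
        H gray
          C gray
            C→F: F is gray → back edge
Back edge closes the cycle F → N → K → B → H → C → F; its vertices are {B, C, F, H, K, N}.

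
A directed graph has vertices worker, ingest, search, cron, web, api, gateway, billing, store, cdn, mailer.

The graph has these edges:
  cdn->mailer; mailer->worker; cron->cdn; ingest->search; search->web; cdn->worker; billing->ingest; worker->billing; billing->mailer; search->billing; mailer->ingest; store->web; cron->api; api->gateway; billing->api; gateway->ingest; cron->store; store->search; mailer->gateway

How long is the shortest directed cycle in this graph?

For each vertex v, BFS finds the shortest path from v back to v.
The shortest such closed walk is mailer → worker → billing → mailer, length 3.

3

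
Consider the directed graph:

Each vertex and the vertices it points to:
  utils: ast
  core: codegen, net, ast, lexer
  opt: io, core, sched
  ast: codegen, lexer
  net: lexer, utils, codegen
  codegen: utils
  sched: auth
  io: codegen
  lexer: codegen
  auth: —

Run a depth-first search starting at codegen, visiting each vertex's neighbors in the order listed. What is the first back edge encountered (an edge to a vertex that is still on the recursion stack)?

ast->codegen

DFS from codegen (visiting each vertex's neighbors in the order listed); mark gray on enter, black on exit:
codegen gray
  utils gray
    ast gray
      ast→codegen: codegen is gray → back edge
First back edge: ast → codegen.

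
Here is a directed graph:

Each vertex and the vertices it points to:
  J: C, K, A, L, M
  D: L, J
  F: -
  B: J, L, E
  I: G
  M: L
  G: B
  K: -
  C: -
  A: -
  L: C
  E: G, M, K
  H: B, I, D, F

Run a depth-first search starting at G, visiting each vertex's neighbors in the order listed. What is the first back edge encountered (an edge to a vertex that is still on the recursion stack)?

E->G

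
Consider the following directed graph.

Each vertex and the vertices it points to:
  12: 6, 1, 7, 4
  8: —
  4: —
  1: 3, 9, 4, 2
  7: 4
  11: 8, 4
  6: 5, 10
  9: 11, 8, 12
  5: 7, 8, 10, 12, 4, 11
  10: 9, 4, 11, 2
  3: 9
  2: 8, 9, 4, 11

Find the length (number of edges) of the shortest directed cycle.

3

For each vertex v, BFS finds the shortest path from v back to v.
The shortest such closed walk is 12 → 6 → 5 → 12, length 3.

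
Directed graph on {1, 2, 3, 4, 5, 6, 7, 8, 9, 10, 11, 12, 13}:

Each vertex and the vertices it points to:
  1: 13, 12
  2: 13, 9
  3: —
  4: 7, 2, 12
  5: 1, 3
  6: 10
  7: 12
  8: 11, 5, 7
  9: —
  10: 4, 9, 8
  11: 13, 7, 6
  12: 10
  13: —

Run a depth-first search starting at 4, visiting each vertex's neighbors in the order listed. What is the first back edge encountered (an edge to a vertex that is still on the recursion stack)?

DFS from 4 (visiting each vertex's neighbors in the order listed); mark gray on enter, black on exit:
4 gray
  7 gray
    12 gray
      10 gray
        10→4: 4 is gray → back edge
First back edge: 10 → 4.

10->4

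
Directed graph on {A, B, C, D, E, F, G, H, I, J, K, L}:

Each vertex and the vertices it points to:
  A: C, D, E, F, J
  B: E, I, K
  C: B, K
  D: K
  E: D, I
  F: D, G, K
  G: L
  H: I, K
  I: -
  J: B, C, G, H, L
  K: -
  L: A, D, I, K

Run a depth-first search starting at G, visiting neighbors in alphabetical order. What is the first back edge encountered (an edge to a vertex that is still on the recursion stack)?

DFS from G (visiting neighbors in alphabetical order); mark gray on enter, black on exit:
G gray
  L gray
    A gray
      C gray
        B gray
          E gray
            D gray
              K gray
              K black
            D black
            I gray
            I black
          E black
          B→I: I black — skip
          B→K: K black — skip
        B black
        C→K: K black — skip
      C black
      A→D: D black — skip
      A→E: E black — skip
      F gray
        F→D: D black — skip
        F→G: G is gray → back edge
First back edge: F → G.

F→G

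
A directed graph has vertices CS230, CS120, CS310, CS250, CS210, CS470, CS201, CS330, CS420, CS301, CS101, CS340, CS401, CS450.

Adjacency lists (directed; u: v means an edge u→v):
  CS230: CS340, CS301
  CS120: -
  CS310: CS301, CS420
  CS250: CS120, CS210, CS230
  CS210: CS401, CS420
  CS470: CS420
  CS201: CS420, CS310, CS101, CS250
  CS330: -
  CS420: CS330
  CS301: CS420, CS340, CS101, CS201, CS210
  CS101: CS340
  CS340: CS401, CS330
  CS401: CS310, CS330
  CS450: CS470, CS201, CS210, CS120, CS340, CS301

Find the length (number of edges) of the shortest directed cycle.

For each vertex v, BFS finds the shortest path from v back to v.
The shortest such closed walk is CS201 → CS310 → CS301 → CS201, length 3.

3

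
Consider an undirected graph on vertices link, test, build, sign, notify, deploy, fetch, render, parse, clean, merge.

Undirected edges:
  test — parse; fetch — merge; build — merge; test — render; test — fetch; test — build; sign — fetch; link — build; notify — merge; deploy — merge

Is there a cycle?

Yes

DFS, tracking each vertex's parent; an edge to a visited non-parent vertex closes a cycle.
Start from build:
visit build (parent –)
  visit link (parent build)
    link–build: parent, skip
  visit test (parent build)
    visit render (parent test)
      render–test: parent, skip
    visit fetch (parent test)
      fetch–test: parent, skip
      visit sign (parent fetch)
        sign–fetch: parent, skip
      visit merge (parent fetch)
        visit deploy (parent merge)
          deploy–merge: parent, skip
        merge–build: build visited and ≠ parent → cycle
Cycle: build – test – fetch – merge – build.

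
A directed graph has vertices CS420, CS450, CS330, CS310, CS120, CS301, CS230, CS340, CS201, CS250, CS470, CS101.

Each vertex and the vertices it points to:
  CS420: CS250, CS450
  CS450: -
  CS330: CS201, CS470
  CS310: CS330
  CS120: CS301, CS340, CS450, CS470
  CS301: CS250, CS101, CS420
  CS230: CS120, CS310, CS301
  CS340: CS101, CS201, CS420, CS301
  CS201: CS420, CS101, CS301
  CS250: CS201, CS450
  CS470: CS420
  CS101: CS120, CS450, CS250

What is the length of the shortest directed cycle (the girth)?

3

For each vertex v, BFS finds the shortest path from v back to v.
The shortest such closed walk is CS120 → CS301 → CS101 → CS120, length 3.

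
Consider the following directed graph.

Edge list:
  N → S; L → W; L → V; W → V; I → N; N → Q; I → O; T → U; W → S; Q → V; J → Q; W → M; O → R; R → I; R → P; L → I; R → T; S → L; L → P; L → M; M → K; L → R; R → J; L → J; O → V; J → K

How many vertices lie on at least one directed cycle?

7

A vertex is on a directed cycle iff it belongs to a strongly connected component of size ≥ 2 (or has a self-loop).
The vertices on cycles are {I, L, N, O, R, S, W} — 7 in total.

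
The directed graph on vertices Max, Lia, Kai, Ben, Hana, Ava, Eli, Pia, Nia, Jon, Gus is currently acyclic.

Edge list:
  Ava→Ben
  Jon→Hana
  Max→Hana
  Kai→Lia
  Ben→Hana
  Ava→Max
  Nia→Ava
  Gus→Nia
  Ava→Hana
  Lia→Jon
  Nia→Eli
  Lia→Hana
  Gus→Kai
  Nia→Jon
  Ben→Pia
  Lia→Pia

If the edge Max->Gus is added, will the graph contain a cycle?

Yes

Adding Max→Gus creates a cycle iff Gus can already reach Max.
Path from Gus: Gus → Nia → Ava → Max.
So Gus → … → Max → Gus is a cycle.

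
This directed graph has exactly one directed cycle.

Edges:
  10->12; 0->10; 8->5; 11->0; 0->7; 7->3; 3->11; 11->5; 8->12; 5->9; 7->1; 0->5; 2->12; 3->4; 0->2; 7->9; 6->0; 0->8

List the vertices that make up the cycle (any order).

DFS with gray/black marking from 0:
0 gray
  2 gray
    12 gray
    12 black
  2 black
  10 gray
    10→12: 12 black — skip
  10 black
  7 gray
    1 gray
    1 black
    3 gray
      4 gray
      4 black
      11 gray
        5 gray
          9 gray
          9 black
        5 black
        11→0: 0 is gray → back edge
Back edge closes the cycle 0 → 7 → 3 → 11 → 0; its vertices are {0, 3, 7, 11}.

0, 3, 7, 11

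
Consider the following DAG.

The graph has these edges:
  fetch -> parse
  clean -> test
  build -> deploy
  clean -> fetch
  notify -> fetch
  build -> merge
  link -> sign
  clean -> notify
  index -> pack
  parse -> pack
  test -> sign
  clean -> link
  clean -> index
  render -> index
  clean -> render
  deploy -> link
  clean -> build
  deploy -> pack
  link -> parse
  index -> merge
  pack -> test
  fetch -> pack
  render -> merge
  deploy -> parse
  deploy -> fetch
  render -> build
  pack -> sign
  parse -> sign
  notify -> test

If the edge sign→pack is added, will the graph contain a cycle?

Adding sign→pack creates a cycle iff pack can already reach sign.
Path from pack: pack → sign.
So pack → … → sign → pack is a cycle.

Yes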